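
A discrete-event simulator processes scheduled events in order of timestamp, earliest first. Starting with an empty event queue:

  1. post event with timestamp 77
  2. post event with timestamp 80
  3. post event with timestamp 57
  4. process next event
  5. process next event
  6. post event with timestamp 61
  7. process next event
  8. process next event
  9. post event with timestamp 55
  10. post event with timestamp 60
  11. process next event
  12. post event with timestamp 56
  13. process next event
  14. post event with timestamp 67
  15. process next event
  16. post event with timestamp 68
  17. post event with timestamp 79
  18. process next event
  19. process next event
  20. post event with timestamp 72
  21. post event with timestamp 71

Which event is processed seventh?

insert 77 → {77}
insert 80 → {77, 80}
insert 57 → {57, 77, 80}
process next event → 57; now {77, 80}
process next event → 77; now {80}
insert 61 → {61, 80}
process next event → 61; now {80}
process next event → 80; now {}
insert 55 → {55}
insert 60 → {55, 60}
process next event → 55; now {60}
insert 56 → {56, 60}
process next event → 56; now {60}
insert 67 → {60, 67}
process next event → 60; now {67}
insert 68 → {67, 68}
insert 79 → {67, 68, 79}
process next event → 67; now {68, 79}
process next event → 68; now {79}
insert 72 → {72, 79}
insert 71 → {71, 72, 79}

60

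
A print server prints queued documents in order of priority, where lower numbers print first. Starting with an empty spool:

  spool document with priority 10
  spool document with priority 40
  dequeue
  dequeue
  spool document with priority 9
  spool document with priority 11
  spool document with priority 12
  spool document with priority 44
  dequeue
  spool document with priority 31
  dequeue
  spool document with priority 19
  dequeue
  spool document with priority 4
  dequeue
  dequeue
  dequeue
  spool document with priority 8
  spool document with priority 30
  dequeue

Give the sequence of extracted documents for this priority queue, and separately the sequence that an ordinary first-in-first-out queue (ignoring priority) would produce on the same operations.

priority queue: [10, 40, 9, 11, 12, 4, 19, 31, 8]; FIFO queue: 10, 40, 9, 11, 12, 44, 31, 19, 4

insert 10 → {10}
insert 40 → {10, 40}
dequeue → 10; now {40}
dequeue → 40; now {}
insert 9 → {9}
insert 11 → {9, 11}
insert 12 → {9, 11, 12}
insert 44 → {9, 11, 12, 44}
dequeue → 9; now {11, 12, 44}
insert 31 → {11, 12, 31, 44}
dequeue → 11; now {12, 31, 44}
insert 19 → {12, 19, 31, 44}
dequeue → 12; now {19, 31, 44}
insert 4 → {4, 19, 31, 44}
dequeue → 4; now {19, 31, 44}
dequeue → 19; now {31, 44}
dequeue → 31; now {44}
insert 8 → {8, 44}
insert 30 → {8, 30, 44}
dequeue → 8; now {30, 44}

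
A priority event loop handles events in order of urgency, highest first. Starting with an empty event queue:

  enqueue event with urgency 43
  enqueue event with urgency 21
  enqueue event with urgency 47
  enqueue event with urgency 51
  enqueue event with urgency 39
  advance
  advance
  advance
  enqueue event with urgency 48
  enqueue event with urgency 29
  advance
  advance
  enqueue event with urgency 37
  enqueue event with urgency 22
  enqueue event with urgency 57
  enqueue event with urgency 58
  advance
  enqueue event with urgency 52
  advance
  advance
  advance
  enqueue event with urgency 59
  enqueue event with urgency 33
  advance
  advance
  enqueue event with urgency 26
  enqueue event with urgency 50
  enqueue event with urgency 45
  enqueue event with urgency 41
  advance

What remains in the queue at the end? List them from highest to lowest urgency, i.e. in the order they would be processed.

45, 41, 29, 26, 22, 21

insert 43 → {43}
insert 21 → {43, 21}
insert 47 → {47, 43, 21}
insert 51 → {51, 47, 43, 21}
insert 39 → {51, 47, 43, 39, 21}
advance → 51; now {47, 43, 39, 21}
advance → 47; now {43, 39, 21}
advance → 43; now {39, 21}
insert 48 → {48, 39, 21}
insert 29 → {48, 39, 29, 21}
advance → 48; now {39, 29, 21}
advance → 39; now {29, 21}
insert 37 → {37, 29, 21}
insert 22 → {37, 29, 22, 21}
insert 57 → {57, 37, 29, 22, 21}
insert 58 → {58, 57, 37, 29, 22, 21}
advance → 58; now {57, 37, 29, 22, 21}
insert 52 → {57, 52, 37, 29, 22, 21}
advance → 57; now {52, 37, 29, 22, 21}
advance → 52; now {37, 29, 22, 21}
advance → 37; now {29, 22, 21}
insert 59 → {59, 29, 22, 21}
insert 33 → {59, 33, 29, 22, 21}
advance → 59; now {33, 29, 22, 21}
advance → 33; now {29, 22, 21}
insert 26 → {29, 26, 22, 21}
insert 50 → {50, 29, 26, 22, 21}
insert 45 → {50, 45, 29, 26, 22, 21}
insert 41 → {50, 45, 41, 29, 26, 22, 21}
advance → 50; now {45, 41, 29, 26, 22, 21}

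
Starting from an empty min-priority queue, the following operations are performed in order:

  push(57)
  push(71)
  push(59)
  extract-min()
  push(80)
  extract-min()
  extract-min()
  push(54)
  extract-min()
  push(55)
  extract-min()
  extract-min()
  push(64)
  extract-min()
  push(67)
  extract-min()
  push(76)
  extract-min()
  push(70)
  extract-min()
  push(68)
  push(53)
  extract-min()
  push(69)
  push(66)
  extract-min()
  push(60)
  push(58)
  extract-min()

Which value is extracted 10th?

70

insert 57 → {57}
insert 71 → {57, 71}
insert 59 → {57, 59, 71}
extract-min → 57; now {59, 71}
insert 80 → {59, 71, 80}
extract-min → 59; now {71, 80}
extract-min → 71; now {80}
insert 54 → {54, 80}
extract-min → 54; now {80}
insert 55 → {55, 80}
extract-min → 55; now {80}
extract-min → 80; now {}
insert 64 → {64}
extract-min → 64; now {}
insert 67 → {67}
extract-min → 67; now {}
insert 76 → {76}
extract-min → 76; now {}
insert 70 → {70}
extract-min → 70; now {}
insert 68 → {68}
insert 53 → {53, 68}
extract-min → 53; now {68}
insert 69 → {68, 69}
insert 66 → {66, 68, 69}
extract-min → 66; now {68, 69}
insert 60 → {60, 68, 69}
insert 58 → {58, 60, 68, 69}
extract-min → 58; now {60, 68, 69}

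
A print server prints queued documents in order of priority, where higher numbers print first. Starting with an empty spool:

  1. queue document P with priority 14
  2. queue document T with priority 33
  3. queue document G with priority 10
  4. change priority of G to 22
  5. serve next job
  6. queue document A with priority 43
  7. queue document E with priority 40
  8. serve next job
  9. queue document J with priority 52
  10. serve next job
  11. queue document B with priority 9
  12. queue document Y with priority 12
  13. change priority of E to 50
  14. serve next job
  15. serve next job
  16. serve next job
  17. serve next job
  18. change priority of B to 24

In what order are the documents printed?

add P (priority 14) → {P:14}
add T (priority 33) → {T:33, P:14}
add G (priority 10) → {T:33, P:14, G:10}
update G to priority 22 → {T:33, G:22, P:14}
serve next job → T; now {G:22, P:14}
add A (priority 43) → {A:43, G:22, P:14}
add E (priority 40) → {A:43, E:40, G:22, P:14}
serve next job → A; now {E:40, G:22, P:14}
add J (priority 52) → {J:52, E:40, G:22, P:14}
serve next job → J; now {E:40, G:22, P:14}
add B (priority 9) → {E:40, G:22, P:14, B:9}
add Y (priority 12) → {E:40, G:22, P:14, Y:12, B:9}
update E to priority 50 → {E:50, G:22, P:14, Y:12, B:9}
serve next job → E; now {G:22, P:14, Y:12, B:9}
serve next job → G; now {P:14, Y:12, B:9}
serve next job → P; now {Y:12, B:9}
serve next job → Y; now {B:9}
update B to priority 24 → {B:24}

T → A → J → E → G → P → Y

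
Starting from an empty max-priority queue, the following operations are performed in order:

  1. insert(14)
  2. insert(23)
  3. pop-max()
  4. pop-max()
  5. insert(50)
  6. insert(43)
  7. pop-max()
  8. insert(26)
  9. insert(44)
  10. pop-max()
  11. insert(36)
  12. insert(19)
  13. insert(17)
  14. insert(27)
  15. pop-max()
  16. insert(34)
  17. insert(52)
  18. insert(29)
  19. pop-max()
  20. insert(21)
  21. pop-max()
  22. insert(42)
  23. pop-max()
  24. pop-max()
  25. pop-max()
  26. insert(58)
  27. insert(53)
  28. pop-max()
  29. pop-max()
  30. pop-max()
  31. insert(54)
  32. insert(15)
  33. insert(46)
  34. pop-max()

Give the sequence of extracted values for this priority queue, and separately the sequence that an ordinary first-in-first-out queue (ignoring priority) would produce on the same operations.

insert 14 → {14}
insert 23 → {23, 14}
pop-max → 23; now {14}
pop-max → 14; now {}
insert 50 → {50}
insert 43 → {50, 43}
pop-max → 50; now {43}
insert 26 → {43, 26}
insert 44 → {44, 43, 26}
pop-max → 44; now {43, 26}
insert 36 → {43, 36, 26}
insert 19 → {43, 36, 26, 19}
insert 17 → {43, 36, 26, 19, 17}
insert 27 → {43, 36, 27, 26, 19, 17}
pop-max → 43; now {36, 27, 26, 19, 17}
insert 34 → {36, 34, 27, 26, 19, 17}
insert 52 → {52, 36, 34, 27, 26, 19, 17}
insert 29 → {52, 36, 34, 29, 27, 26, 19, 17}
pop-max → 52; now {36, 34, 29, 27, 26, 19, 17}
insert 21 → {36, 34, 29, 27, 26, 21, 19, 17}
pop-max → 36; now {34, 29, 27, 26, 21, 19, 17}
insert 42 → {42, 34, 29, 27, 26, 21, 19, 17}
pop-max → 42; now {34, 29, 27, 26, 21, 19, 17}
pop-max → 34; now {29, 27, 26, 21, 19, 17}
pop-max → 29; now {27, 26, 21, 19, 17}
insert 58 → {58, 27, 26, 21, 19, 17}
insert 53 → {58, 53, 27, 26, 21, 19, 17}
pop-max → 58; now {53, 27, 26, 21, 19, 17}
pop-max → 53; now {27, 26, 21, 19, 17}
pop-max → 27; now {26, 21, 19, 17}
insert 54 → {54, 26, 21, 19, 17}
insert 15 → {54, 26, 21, 19, 17, 15}
insert 46 → {54, 46, 26, 21, 19, 17, 15}
pop-max → 54; now {46, 26, 21, 19, 17, 15}

priority queue: [23, 14, 50, 44, 43, 52, 36, 42, 34, 29, 58, 53, 27, 54]; FIFO queue: 14, 23, 50, 43, 26, 44, 36, 19, 17, 27, 34, 52, 29, 21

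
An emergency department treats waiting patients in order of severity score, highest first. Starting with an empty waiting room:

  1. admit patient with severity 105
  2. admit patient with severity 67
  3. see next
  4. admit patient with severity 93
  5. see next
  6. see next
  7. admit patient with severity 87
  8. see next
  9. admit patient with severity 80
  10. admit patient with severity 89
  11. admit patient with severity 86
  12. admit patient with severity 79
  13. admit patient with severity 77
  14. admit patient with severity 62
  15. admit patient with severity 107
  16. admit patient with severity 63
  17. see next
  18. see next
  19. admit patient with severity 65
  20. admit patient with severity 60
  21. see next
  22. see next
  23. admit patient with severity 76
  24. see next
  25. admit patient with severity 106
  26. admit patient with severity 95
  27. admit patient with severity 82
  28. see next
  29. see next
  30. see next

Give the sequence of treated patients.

insert 105 → {105}
insert 67 → {105, 67}
see next → 105; now {67}
insert 93 → {93, 67}
see next → 93; now {67}
see next → 67; now {}
insert 87 → {87}
see next → 87; now {}
insert 80 → {80}
insert 89 → {89, 80}
insert 86 → {89, 86, 80}
insert 79 → {89, 86, 80, 79}
insert 77 → {89, 86, 80, 79, 77}
insert 62 → {89, 86, 80, 79, 77, 62}
insert 107 → {107, 89, 86, 80, 79, 77, 62}
insert 63 → {107, 89, 86, 80, 79, 77, 63, 62}
see next → 107; now {89, 86, 80, 79, 77, 63, 62}
see next → 89; now {86, 80, 79, 77, 63, 62}
insert 65 → {86, 80, 79, 77, 65, 63, 62}
insert 60 → {86, 80, 79, 77, 65, 63, 62, 60}
see next → 86; now {80, 79, 77, 65, 63, 62, 60}
see next → 80; now {79, 77, 65, 63, 62, 60}
insert 76 → {79, 77, 76, 65, 63, 62, 60}
see next → 79; now {77, 76, 65, 63, 62, 60}
insert 106 → {106, 77, 76, 65, 63, 62, 60}
insert 95 → {106, 95, 77, 76, 65, 63, 62, 60}
insert 82 → {106, 95, 82, 77, 76, 65, 63, 62, 60}
see next → 106; now {95, 82, 77, 76, 65, 63, 62, 60}
see next → 95; now {82, 77, 76, 65, 63, 62, 60}
see next → 82; now {77, 76, 65, 63, 62, 60}

[105, 93, 67, 87, 107, 89, 86, 80, 79, 106, 95, 82]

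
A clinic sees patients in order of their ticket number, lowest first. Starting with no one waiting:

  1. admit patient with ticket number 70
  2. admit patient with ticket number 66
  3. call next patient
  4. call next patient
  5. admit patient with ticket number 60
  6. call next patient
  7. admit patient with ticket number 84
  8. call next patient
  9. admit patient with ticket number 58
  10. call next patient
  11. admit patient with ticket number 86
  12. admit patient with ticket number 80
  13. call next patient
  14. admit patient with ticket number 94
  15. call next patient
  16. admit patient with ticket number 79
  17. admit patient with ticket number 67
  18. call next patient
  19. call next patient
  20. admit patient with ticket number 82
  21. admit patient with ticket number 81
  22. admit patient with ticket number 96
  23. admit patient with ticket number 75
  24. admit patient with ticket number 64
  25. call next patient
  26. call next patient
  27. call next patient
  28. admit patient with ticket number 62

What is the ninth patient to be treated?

79

insert 70 → {70}
insert 66 → {66, 70}
call next patient → 66; now {70}
call next patient → 70; now {}
insert 60 → {60}
call next patient → 60; now {}
insert 84 → {84}
call next patient → 84; now {}
insert 58 → {58}
call next patient → 58; now {}
insert 86 → {86}
insert 80 → {80, 86}
call next patient → 80; now {86}
insert 94 → {86, 94}
call next patient → 86; now {94}
insert 79 → {79, 94}
insert 67 → {67, 79, 94}
call next patient → 67; now {79, 94}
call next patient → 79; now {94}
insert 82 → {82, 94}
insert 81 → {81, 82, 94}
insert 96 → {81, 82, 94, 96}
insert 75 → {75, 81, 82, 94, 96}
insert 64 → {64, 75, 81, 82, 94, 96}
call next patient → 64; now {75, 81, 82, 94, 96}
call next patient → 75; now {81, 82, 94, 96}
call next patient → 81; now {82, 94, 96}
insert 62 → {62, 82, 94, 96}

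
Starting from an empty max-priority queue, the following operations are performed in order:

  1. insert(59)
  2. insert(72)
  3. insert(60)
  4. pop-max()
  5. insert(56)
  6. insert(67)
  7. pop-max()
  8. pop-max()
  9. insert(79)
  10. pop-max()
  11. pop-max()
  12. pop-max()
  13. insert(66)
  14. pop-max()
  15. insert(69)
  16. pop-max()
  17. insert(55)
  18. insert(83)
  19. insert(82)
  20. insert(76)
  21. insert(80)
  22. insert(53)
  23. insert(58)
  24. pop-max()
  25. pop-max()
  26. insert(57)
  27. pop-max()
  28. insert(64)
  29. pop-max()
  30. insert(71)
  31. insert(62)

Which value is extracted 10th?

82

insert 59 → {59}
insert 72 → {72, 59}
insert 60 → {72, 60, 59}
pop-max → 72; now {60, 59}
insert 56 → {60, 59, 56}
insert 67 → {67, 60, 59, 56}
pop-max → 67; now {60, 59, 56}
pop-max → 60; now {59, 56}
insert 79 → {79, 59, 56}
pop-max → 79; now {59, 56}
pop-max → 59; now {56}
pop-max → 56; now {}
insert 66 → {66}
pop-max → 66; now {}
insert 69 → {69}
pop-max → 69; now {}
insert 55 → {55}
insert 83 → {83, 55}
insert 82 → {83, 82, 55}
insert 76 → {83, 82, 76, 55}
insert 80 → {83, 82, 80, 76, 55}
insert 53 → {83, 82, 80, 76, 55, 53}
insert 58 → {83, 82, 80, 76, 58, 55, 53}
pop-max → 83; now {82, 80, 76, 58, 55, 53}
pop-max → 82; now {80, 76, 58, 55, 53}
insert 57 → {80, 76, 58, 57, 55, 53}
pop-max → 80; now {76, 58, 57, 55, 53}
insert 64 → {76, 64, 58, 57, 55, 53}
pop-max → 76; now {64, 58, 57, 55, 53}
insert 71 → {71, 64, 58, 57, 55, 53}
insert 62 → {71, 64, 62, 58, 57, 55, 53}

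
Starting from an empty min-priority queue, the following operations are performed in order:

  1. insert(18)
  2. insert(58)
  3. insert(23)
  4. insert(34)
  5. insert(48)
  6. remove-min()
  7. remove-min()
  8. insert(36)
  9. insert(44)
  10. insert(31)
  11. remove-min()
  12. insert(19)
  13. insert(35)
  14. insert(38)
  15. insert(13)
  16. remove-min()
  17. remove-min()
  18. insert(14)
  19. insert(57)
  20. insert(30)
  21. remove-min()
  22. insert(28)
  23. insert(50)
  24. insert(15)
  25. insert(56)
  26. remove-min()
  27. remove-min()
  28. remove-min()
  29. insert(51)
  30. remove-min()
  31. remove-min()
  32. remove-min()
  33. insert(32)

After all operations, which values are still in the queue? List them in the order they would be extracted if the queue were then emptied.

32 → 38 → 44 → 48 → 50 → 51 → 56 → 57 → 58

insert 18 → {18}
insert 58 → {18, 58}
insert 23 → {18, 23, 58}
insert 34 → {18, 23, 34, 58}
insert 48 → {18, 23, 34, 48, 58}
remove-min → 18; now {23, 34, 48, 58}
remove-min → 23; now {34, 48, 58}
insert 36 → {34, 36, 48, 58}
insert 44 → {34, 36, 44, 48, 58}
insert 31 → {31, 34, 36, 44, 48, 58}
remove-min → 31; now {34, 36, 44, 48, 58}
insert 19 → {19, 34, 36, 44, 48, 58}
insert 35 → {19, 34, 35, 36, 44, 48, 58}
insert 38 → {19, 34, 35, 36, 38, 44, 48, 58}
insert 13 → {13, 19, 34, 35, 36, 38, 44, 48, 58}
remove-min → 13; now {19, 34, 35, 36, 38, 44, 48, 58}
remove-min → 19; now {34, 35, 36, 38, 44, 48, 58}
insert 14 → {14, 34, 35, 36, 38, 44, 48, 58}
insert 57 → {14, 34, 35, 36, 38, 44, 48, 57, 58}
insert 30 → {14, 30, 34, 35, 36, 38, 44, 48, 57, 58}
remove-min → 14; now {30, 34, 35, 36, 38, 44, 48, 57, 58}
insert 28 → {28, 30, 34, 35, 36, 38, 44, 48, 57, 58}
insert 50 → {28, 30, 34, 35, 36, 38, 44, 48, 50, 57, 58}
insert 15 → {15, 28, 30, 34, 35, 36, 38, 44, 48, 50, 57, 58}
insert 56 → {15, 28, 30, 34, 35, 36, 38, 44, 48, 50, 56, 57, 58}
remove-min → 15; now {28, 30, 34, 35, 36, 38, 44, 48, 50, 56, 57, 58}
remove-min → 28; now {30, 34, 35, 36, 38, 44, 48, 50, 56, 57, 58}
remove-min → 30; now {34, 35, 36, 38, 44, 48, 50, 56, 57, 58}
insert 51 → {34, 35, 36, 38, 44, 48, 50, 51, 56, 57, 58}
remove-min → 34; now {35, 36, 38, 44, 48, 50, 51, 56, 57, 58}
remove-min → 35; now {36, 38, 44, 48, 50, 51, 56, 57, 58}
remove-min → 36; now {38, 44, 48, 50, 51, 56, 57, 58}
insert 32 → {32, 38, 44, 48, 50, 51, 56, 57, 58}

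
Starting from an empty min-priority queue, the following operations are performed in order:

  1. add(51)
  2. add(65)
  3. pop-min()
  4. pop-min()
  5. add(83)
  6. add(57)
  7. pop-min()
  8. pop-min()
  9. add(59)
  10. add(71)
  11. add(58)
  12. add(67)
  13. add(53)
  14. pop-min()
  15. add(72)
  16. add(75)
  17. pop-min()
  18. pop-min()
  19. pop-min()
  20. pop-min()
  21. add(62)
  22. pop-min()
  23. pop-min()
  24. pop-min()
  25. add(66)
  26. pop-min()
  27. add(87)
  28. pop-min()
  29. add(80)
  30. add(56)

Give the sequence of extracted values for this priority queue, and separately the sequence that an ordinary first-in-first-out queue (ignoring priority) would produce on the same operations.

insert 51 → {51}
insert 65 → {51, 65}
pop-min → 51; now {65}
pop-min → 65; now {}
insert 83 → {83}
insert 57 → {57, 83}
pop-min → 57; now {83}
pop-min → 83; now {}
insert 59 → {59}
insert 71 → {59, 71}
insert 58 → {58, 59, 71}
insert 67 → {58, 59, 67, 71}
insert 53 → {53, 58, 59, 67, 71}
pop-min → 53; now {58, 59, 67, 71}
insert 72 → {58, 59, 67, 71, 72}
insert 75 → {58, 59, 67, 71, 72, 75}
pop-min → 58; now {59, 67, 71, 72, 75}
pop-min → 59; now {67, 71, 72, 75}
pop-min → 67; now {71, 72, 75}
pop-min → 71; now {72, 75}
insert 62 → {62, 72, 75}
pop-min → 62; now {72, 75}
pop-min → 72; now {75}
pop-min → 75; now {}
insert 66 → {66}
pop-min → 66; now {}
insert 87 → {87}
pop-min → 87; now {}
insert 80 → {80}
insert 56 → {56, 80}

priority queue: 51, 65, 57, 83, 53, 58, 59, 67, 71, 62, 72, 75, 66, 87; FIFO queue: 51, 65, 83, 57, 59, 71, 58, 67, 53, 72, 75, 62, 66, 87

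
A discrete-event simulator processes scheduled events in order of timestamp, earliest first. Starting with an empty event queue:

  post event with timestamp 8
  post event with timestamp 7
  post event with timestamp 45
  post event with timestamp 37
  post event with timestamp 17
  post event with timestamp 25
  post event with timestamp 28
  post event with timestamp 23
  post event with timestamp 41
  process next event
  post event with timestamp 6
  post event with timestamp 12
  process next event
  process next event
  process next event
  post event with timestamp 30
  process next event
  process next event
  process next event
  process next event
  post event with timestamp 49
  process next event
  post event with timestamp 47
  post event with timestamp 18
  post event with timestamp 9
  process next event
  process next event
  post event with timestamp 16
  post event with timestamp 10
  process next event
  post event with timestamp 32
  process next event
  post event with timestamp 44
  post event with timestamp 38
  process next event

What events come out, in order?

insert 8 → {8}
insert 7 → {7, 8}
insert 45 → {7, 8, 45}
insert 37 → {7, 8, 37, 45}
insert 17 → {7, 8, 17, 37, 45}
insert 25 → {7, 8, 17, 25, 37, 45}
insert 28 → {7, 8, 17, 25, 28, 37, 45}
insert 23 → {7, 8, 17, 23, 25, 28, 37, 45}
insert 41 → {7, 8, 17, 23, 25, 28, 37, 41, 45}
process next event → 7; now {8, 17, 23, 25, 28, 37, 41, 45}
insert 6 → {6, 8, 17, 23, 25, 28, 37, 41, 45}
insert 12 → {6, 8, 12, 17, 23, 25, 28, 37, 41, 45}
process next event → 6; now {8, 12, 17, 23, 25, 28, 37, 41, 45}
process next event → 8; now {12, 17, 23, 25, 28, 37, 41, 45}
process next event → 12; now {17, 23, 25, 28, 37, 41, 45}
insert 30 → {17, 23, 25, 28, 30, 37, 41, 45}
process next event → 17; now {23, 25, 28, 30, 37, 41, 45}
process next event → 23; now {25, 28, 30, 37, 41, 45}
process next event → 25; now {28, 30, 37, 41, 45}
process next event → 28; now {30, 37, 41, 45}
insert 49 → {30, 37, 41, 45, 49}
process next event → 30; now {37, 41, 45, 49}
insert 47 → {37, 41, 45, 47, 49}
insert 18 → {18, 37, 41, 45, 47, 49}
insert 9 → {9, 18, 37, 41, 45, 47, 49}
process next event → 9; now {18, 37, 41, 45, 47, 49}
process next event → 18; now {37, 41, 45, 47, 49}
insert 16 → {16, 37, 41, 45, 47, 49}
insert 10 → {10, 16, 37, 41, 45, 47, 49}
process next event → 10; now {16, 37, 41, 45, 47, 49}
insert 32 → {16, 32, 37, 41, 45, 47, 49}
process next event → 16; now {32, 37, 41, 45, 47, 49}
insert 44 → {32, 37, 41, 44, 45, 47, 49}
insert 38 → {32, 37, 38, 41, 44, 45, 47, 49}
process next event → 32; now {37, 38, 41, 44, 45, 47, 49}

7, 6, 8, 12, 17, 23, 25, 28, 30, 9, 18, 10, 16, 32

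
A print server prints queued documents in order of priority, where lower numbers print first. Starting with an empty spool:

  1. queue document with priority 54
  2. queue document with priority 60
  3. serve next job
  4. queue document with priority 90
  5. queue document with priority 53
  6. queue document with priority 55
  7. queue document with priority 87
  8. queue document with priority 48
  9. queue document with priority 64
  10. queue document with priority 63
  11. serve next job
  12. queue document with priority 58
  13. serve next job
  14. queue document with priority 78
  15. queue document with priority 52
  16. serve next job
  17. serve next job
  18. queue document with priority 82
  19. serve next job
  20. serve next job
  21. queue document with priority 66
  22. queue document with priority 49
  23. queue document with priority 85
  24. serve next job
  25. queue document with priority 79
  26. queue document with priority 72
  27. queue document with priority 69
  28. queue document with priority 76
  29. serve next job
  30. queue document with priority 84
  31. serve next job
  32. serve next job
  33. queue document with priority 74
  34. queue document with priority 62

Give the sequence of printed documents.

insert 54 → {54}
insert 60 → {54, 60}
serve next job → 54; now {60}
insert 90 → {60, 90}
insert 53 → {53, 60, 90}
insert 55 → {53, 55, 60, 90}
insert 87 → {53, 55, 60, 87, 90}
insert 48 → {48, 53, 55, 60, 87, 90}
insert 64 → {48, 53, 55, 60, 64, 87, 90}
insert 63 → {48, 53, 55, 60, 63, 64, 87, 90}
serve next job → 48; now {53, 55, 60, 63, 64, 87, 90}
insert 58 → {53, 55, 58, 60, 63, 64, 87, 90}
serve next job → 53; now {55, 58, 60, 63, 64, 87, 90}
insert 78 → {55, 58, 60, 63, 64, 78, 87, 90}
insert 52 → {52, 55, 58, 60, 63, 64, 78, 87, 90}
serve next job → 52; now {55, 58, 60, 63, 64, 78, 87, 90}
serve next job → 55; now {58, 60, 63, 64, 78, 87, 90}
insert 82 → {58, 60, 63, 64, 78, 82, 87, 90}
serve next job → 58; now {60, 63, 64, 78, 82, 87, 90}
serve next job → 60; now {63, 64, 78, 82, 87, 90}
insert 66 → {63, 64, 66, 78, 82, 87, 90}
insert 49 → {49, 63, 64, 66, 78, 82, 87, 90}
insert 85 → {49, 63, 64, 66, 78, 82, 85, 87, 90}
serve next job → 49; now {63, 64, 66, 78, 82, 85, 87, 90}
insert 79 → {63, 64, 66, 78, 79, 82, 85, 87, 90}
insert 72 → {63, 64, 66, 72, 78, 79, 82, 85, 87, 90}
insert 69 → {63, 64, 66, 69, 72, 78, 79, 82, 85, 87, 90}
insert 76 → {63, 64, 66, 69, 72, 76, 78, 79, 82, 85, 87, 90}
serve next job → 63; now {64, 66, 69, 72, 76, 78, 79, 82, 85, 87, 90}
insert 84 → {64, 66, 69, 72, 76, 78, 79, 82, 84, 85, 87, 90}
serve next job → 64; now {66, 69, 72, 76, 78, 79, 82, 84, 85, 87, 90}
serve next job → 66; now {69, 72, 76, 78, 79, 82, 84, 85, 87, 90}
insert 74 → {69, 72, 74, 76, 78, 79, 82, 84, 85, 87, 90}
insert 62 → {62, 69, 72, 74, 76, 78, 79, 82, 84, 85, 87, 90}

54, 48, 53, 52, 55, 58, 60, 49, 63, 64, 66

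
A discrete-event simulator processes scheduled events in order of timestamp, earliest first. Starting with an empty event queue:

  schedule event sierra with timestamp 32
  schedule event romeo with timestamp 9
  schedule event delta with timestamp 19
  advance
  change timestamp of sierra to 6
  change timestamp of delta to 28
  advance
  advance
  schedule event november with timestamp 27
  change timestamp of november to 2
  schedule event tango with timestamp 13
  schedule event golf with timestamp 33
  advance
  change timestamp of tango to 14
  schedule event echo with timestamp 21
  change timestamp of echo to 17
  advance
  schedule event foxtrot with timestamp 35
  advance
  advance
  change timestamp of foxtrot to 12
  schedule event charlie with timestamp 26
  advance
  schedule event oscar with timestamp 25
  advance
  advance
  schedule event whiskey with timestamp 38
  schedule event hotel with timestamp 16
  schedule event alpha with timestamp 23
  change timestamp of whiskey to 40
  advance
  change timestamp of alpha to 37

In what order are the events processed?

add sierra (timestamp 32) → {sierra:32}
add romeo (timestamp 9) → {romeo:9, sierra:32}
add delta (timestamp 19) → {romeo:9, delta:19, sierra:32}
advance → romeo; now {delta:19, sierra:32}
update sierra to timestamp 6 → {sierra:6, delta:19}
update delta to timestamp 28 → {sierra:6, delta:28}
advance → sierra; now {delta:28}
advance → delta; now {}
add november (timestamp 27) → {november:27}
update november to timestamp 2 → {november:2}
add tango (timestamp 13) → {november:2, tango:13}
add golf (timestamp 33) → {november:2, tango:13, golf:33}
advance → november; now {tango:13, golf:33}
update tango to timestamp 14 → {tango:14, golf:33}
add echo (timestamp 21) → {tango:14, echo:21, golf:33}
update echo to timestamp 17 → {tango:14, echo:17, golf:33}
advance → tango; now {echo:17, golf:33}
add foxtrot (timestamp 35) → {echo:17, golf:33, foxtrot:35}
advance → echo; now {golf:33, foxtrot:35}
advance → golf; now {foxtrot:35}
update foxtrot to timestamp 12 → {foxtrot:12}
add charlie (timestamp 26) → {foxtrot:12, charlie:26}
advance → foxtrot; now {charlie:26}
add oscar (timestamp 25) → {oscar:25, charlie:26}
advance → oscar; now {charlie:26}
advance → charlie; now {}
add whiskey (timestamp 38) → {whiskey:38}
add hotel (timestamp 16) → {hotel:16, whiskey:38}
add alpha (timestamp 23) → {hotel:16, alpha:23, whiskey:38}
update whiskey to timestamp 40 → {hotel:16, alpha:23, whiskey:40}
advance → hotel; now {alpha:23, whiskey:40}
update alpha to timestamp 37 → {alpha:37, whiskey:40}

[romeo, sierra, delta, november, tango, echo, golf, foxtrot, oscar, charlie, hotel]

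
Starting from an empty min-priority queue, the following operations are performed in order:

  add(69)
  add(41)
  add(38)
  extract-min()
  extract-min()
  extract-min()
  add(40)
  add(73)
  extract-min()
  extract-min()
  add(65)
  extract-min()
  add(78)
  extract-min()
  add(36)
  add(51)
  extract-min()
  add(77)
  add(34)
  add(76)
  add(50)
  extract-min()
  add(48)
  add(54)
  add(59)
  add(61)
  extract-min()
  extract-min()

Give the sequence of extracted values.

insert 69 → {69}
insert 41 → {41, 69}
insert 38 → {38, 41, 69}
extract-min → 38; now {41, 69}
extract-min → 41; now {69}
extract-min → 69; now {}
insert 40 → {40}
insert 73 → {40, 73}
extract-min → 40; now {73}
extract-min → 73; now {}
insert 65 → {65}
extract-min → 65; now {}
insert 78 → {78}
extract-min → 78; now {}
insert 36 → {36}
insert 51 → {36, 51}
extract-min → 36; now {51}
insert 77 → {51, 77}
insert 34 → {34, 51, 77}
insert 76 → {34, 51, 76, 77}
insert 50 → {34, 50, 51, 76, 77}
extract-min → 34; now {50, 51, 76, 77}
insert 48 → {48, 50, 51, 76, 77}
insert 54 → {48, 50, 51, 54, 76, 77}
insert 59 → {48, 50, 51, 54, 59, 76, 77}
insert 61 → {48, 50, 51, 54, 59, 61, 76, 77}
extract-min → 48; now {50, 51, 54, 59, 61, 76, 77}
extract-min → 50; now {51, 54, 59, 61, 76, 77}

38, 41, 69, 40, 73, 65, 78, 36, 34, 48, 50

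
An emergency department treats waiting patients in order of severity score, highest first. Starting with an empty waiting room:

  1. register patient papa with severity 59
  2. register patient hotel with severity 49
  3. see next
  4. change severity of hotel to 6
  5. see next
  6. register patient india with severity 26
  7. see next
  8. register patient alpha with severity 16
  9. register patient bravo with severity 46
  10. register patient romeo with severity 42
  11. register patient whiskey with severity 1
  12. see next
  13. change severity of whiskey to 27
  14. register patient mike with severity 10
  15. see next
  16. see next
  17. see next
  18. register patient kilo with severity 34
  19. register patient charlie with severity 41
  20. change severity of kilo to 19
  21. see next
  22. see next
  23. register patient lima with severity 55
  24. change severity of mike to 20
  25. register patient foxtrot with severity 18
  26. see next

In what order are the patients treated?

add papa (severity 59) → {papa:59}
add hotel (severity 49) → {papa:59, hotel:49}
see next → papa; now {hotel:49}
update hotel to severity 6 → {hotel:6}
see next → hotel; now {}
add india (severity 26) → {india:26}
see next → india; now {}
add alpha (severity 16) → {alpha:16}
add bravo (severity 46) → {bravo:46, alpha:16}
add romeo (severity 42) → {bravo:46, romeo:42, alpha:16}
add whiskey (severity 1) → {bravo:46, romeo:42, alpha:16, whiskey:1}
see next → bravo; now {romeo:42, alpha:16, whiskey:1}
update whiskey to severity 27 → {romeo:42, whiskey:27, alpha:16}
add mike (severity 10) → {romeo:42, whiskey:27, alpha:16, mike:10}
see next → romeo; now {whiskey:27, alpha:16, mike:10}
see next → whiskey; now {alpha:16, mike:10}
see next → alpha; now {mike:10}
add kilo (severity 34) → {kilo:34, mike:10}
add charlie (severity 41) → {charlie:41, kilo:34, mike:10}
update kilo to severity 19 → {charlie:41, kilo:19, mike:10}
see next → charlie; now {kilo:19, mike:10}
see next → kilo; now {mike:10}
add lima (severity 55) → {lima:55, mike:10}
update mike to severity 20 → {lima:55, mike:20}
add foxtrot (severity 18) → {lima:55, mike:20, foxtrot:18}
see next → lima; now {mike:20, foxtrot:18}

papa → hotel → india → bravo → romeo → whiskey → alpha → charlie → kilo → lima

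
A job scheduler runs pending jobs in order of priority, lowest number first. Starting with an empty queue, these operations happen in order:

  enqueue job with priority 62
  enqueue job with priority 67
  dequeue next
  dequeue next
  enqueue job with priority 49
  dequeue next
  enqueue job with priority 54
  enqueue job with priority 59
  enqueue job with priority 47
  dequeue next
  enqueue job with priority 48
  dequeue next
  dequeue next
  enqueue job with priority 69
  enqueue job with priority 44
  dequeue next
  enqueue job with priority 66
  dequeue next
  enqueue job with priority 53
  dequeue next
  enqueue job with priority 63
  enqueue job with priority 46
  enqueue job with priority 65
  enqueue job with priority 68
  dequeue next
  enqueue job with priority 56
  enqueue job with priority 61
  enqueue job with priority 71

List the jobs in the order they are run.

insert 62 → {62}
insert 67 → {62, 67}
dequeue next → 62; now {67}
dequeue next → 67; now {}
insert 49 → {49}
dequeue next → 49; now {}
insert 54 → {54}
insert 59 → {54, 59}
insert 47 → {47, 54, 59}
dequeue next → 47; now {54, 59}
insert 48 → {48, 54, 59}
dequeue next → 48; now {54, 59}
dequeue next → 54; now {59}
insert 69 → {59, 69}
insert 44 → {44, 59, 69}
dequeue next → 44; now {59, 69}
insert 66 → {59, 66, 69}
dequeue next → 59; now {66, 69}
insert 53 → {53, 66, 69}
dequeue next → 53; now {66, 69}
insert 63 → {63, 66, 69}
insert 46 → {46, 63, 66, 69}
insert 65 → {46, 63, 65, 66, 69}
insert 68 → {46, 63, 65, 66, 68, 69}
dequeue next → 46; now {63, 65, 66, 68, 69}
insert 56 → {56, 63, 65, 66, 68, 69}
insert 61 → {56, 61, 63, 65, 66, 68, 69}
insert 71 → {56, 61, 63, 65, 66, 68, 69, 71}

[62, 67, 49, 47, 48, 54, 44, 59, 53, 46]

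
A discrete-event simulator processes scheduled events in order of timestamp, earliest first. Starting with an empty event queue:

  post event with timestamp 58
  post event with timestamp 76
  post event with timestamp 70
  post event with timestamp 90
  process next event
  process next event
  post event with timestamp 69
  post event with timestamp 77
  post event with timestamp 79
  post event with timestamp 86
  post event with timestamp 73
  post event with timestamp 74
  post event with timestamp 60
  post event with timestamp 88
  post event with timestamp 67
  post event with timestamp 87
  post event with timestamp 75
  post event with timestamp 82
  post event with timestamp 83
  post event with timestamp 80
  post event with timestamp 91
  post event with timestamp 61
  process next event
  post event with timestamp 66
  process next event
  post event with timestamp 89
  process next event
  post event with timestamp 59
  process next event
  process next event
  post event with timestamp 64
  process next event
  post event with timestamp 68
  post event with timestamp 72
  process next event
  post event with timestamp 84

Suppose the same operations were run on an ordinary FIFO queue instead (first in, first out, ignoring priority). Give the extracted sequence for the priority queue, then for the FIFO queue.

insert 58 → {58}
insert 76 → {58, 76}
insert 70 → {58, 70, 76}
insert 90 → {58, 70, 76, 90}
process next event → 58; now {70, 76, 90}
process next event → 70; now {76, 90}
insert 69 → {69, 76, 90}
insert 77 → {69, 76, 77, 90}
insert 79 → {69, 76, 77, 79, 90}
insert 86 → {69, 76, 77, 79, 86, 90}
insert 73 → {69, 73, 76, 77, 79, 86, 90}
insert 74 → {69, 73, 74, 76, 77, 79, 86, 90}
insert 60 → {60, 69, 73, 74, 76, 77, 79, 86, 90}
insert 88 → {60, 69, 73, 74, 76, 77, 79, 86, 88, 90}
insert 67 → {60, 67, 69, 73, 74, 76, 77, 79, 86, 88, 90}
insert 87 → {60, 67, 69, 73, 74, 76, 77, 79, 86, 87, 88, 90}
insert 75 → {60, 67, 69, 73, 74, 75, 76, 77, 79, 86, 87, 88, 90}
insert 82 → {60, 67, 69, 73, 74, 75, 76, 77, 79, 82, 86, 87, 88, 90}
insert 83 → {60, 67, 69, 73, 74, 75, 76, 77, 79, 82, 83, 86, 87, 88, 90}
insert 80 → {60, 67, 69, 73, 74, 75, 76, 77, 79, 80, 82, 83, 86, 87, 88, 90}
insert 91 → {60, 67, 69, 73, 74, 75, 76, 77, 79, 80, 82, 83, 86, 87, 88, 90, 91}
insert 61 → {60, 61, 67, 69, 73, 74, 75, 76, 77, 79, 80, 82, 83, 86, 87, 88, 90, 91}
process next event → 60; now {61, 67, 69, 73, 74, 75, 76, 77, 79, 80, 82, 83, 86, 87, 88, 90, 91}
insert 66 → {61, 66, 67, 69, 73, 74, 75, 76, 77, 79, 80, 82, 83, 86, 87, 88, 90, 91}
process next event → 61; now {66, 67, 69, 73, 74, 75, 76, 77, 79, 80, 82, 83, 86, 87, 88, 90, 91}
insert 89 → {66, 67, 69, 73, 74, 75, 76, 77, 79, 80, 82, 83, 86, 87, 88, 89, 90, 91}
process next event → 66; now {67, 69, 73, 74, 75, 76, 77, 79, 80, 82, 83, 86, 87, 88, 89, 90, 91}
insert 59 → {59, 67, 69, 73, 74, 75, 76, 77, 79, 80, 82, 83, 86, 87, 88, 89, 90, 91}
process next event → 59; now {67, 69, 73, 74, 75, 76, 77, 79, 80, 82, 83, 86, 87, 88, 89, 90, 91}
process next event → 67; now {69, 73, 74, 75, 76, 77, 79, 80, 82, 83, 86, 87, 88, 89, 90, 91}
insert 64 → {64, 69, 73, 74, 75, 76, 77, 79, 80, 82, 83, 86, 87, 88, 89, 90, 91}
process next event → 64; now {69, 73, 74, 75, 76, 77, 79, 80, 82, 83, 86, 87, 88, 89, 90, 91}
insert 68 → {68, 69, 73, 74, 75, 76, 77, 79, 80, 82, 83, 86, 87, 88, 89, 90, 91}
insert 72 → {68, 69, 72, 73, 74, 75, 76, 77, 79, 80, 82, 83, 86, 87, 88, 89, 90, 91}
process next event → 68; now {69, 72, 73, 74, 75, 76, 77, 79, 80, 82, 83, 86, 87, 88, 89, 90, 91}
insert 84 → {69, 72, 73, 74, 75, 76, 77, 79, 80, 82, 83, 84, 86, 87, 88, 89, 90, 91}

priority queue: 58, 70, 60, 61, 66, 59, 67, 64, 68; FIFO queue: 58 → 76 → 70 → 90 → 69 → 77 → 79 → 86 → 73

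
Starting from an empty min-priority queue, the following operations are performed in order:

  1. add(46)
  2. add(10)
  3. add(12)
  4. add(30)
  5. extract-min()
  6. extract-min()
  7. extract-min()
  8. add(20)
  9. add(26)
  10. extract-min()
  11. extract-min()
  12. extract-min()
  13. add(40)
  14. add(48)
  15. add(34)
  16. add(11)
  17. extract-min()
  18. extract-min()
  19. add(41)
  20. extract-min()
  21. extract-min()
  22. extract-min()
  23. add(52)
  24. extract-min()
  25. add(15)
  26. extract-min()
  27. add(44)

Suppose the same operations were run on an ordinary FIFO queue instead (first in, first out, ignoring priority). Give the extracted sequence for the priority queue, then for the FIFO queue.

priority queue: 10, 12, 30, 20, 26, 46, 11, 34, 40, 41, 48, 52, 15; FIFO queue: 46 → 10 → 12 → 30 → 20 → 26 → 40 → 48 → 34 → 11 → 41 → 52 → 15

insert 46 → {46}
insert 10 → {10, 46}
insert 12 → {10, 12, 46}
insert 30 → {10, 12, 30, 46}
extract-min → 10; now {12, 30, 46}
extract-min → 12; now {30, 46}
extract-min → 30; now {46}
insert 20 → {20, 46}
insert 26 → {20, 26, 46}
extract-min → 20; now {26, 46}
extract-min → 26; now {46}
extract-min → 46; now {}
insert 40 → {40}
insert 48 → {40, 48}
insert 34 → {34, 40, 48}
insert 11 → {11, 34, 40, 48}
extract-min → 11; now {34, 40, 48}
extract-min → 34; now {40, 48}
insert 41 → {40, 41, 48}
extract-min → 40; now {41, 48}
extract-min → 41; now {48}
extract-min → 48; now {}
insert 52 → {52}
extract-min → 52; now {}
insert 15 → {15}
extract-min → 15; now {}
insert 44 → {44}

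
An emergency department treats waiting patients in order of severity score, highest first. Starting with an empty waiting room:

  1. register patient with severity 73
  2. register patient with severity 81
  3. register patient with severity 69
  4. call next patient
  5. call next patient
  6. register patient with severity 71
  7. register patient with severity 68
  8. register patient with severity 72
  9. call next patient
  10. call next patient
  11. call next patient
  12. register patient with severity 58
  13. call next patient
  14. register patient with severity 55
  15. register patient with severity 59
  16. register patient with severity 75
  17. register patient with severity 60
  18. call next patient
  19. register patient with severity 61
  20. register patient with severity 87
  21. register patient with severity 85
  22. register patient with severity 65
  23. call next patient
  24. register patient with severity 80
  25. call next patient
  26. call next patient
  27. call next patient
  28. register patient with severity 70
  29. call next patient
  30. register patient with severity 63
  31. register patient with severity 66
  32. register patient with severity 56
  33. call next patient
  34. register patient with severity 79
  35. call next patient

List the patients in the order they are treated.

insert 73 → {73}
insert 81 → {81, 73}
insert 69 → {81, 73, 69}
call next patient → 81; now {73, 69}
call next patient → 73; now {69}
insert 71 → {71, 69}
insert 68 → {71, 69, 68}
insert 72 → {72, 71, 69, 68}
call next patient → 72; now {71, 69, 68}
call next patient → 71; now {69, 68}
call next patient → 69; now {68}
insert 58 → {68, 58}
call next patient → 68; now {58}
insert 55 → {58, 55}
insert 59 → {59, 58, 55}
insert 75 → {75, 59, 58, 55}
insert 60 → {75, 60, 59, 58, 55}
call next patient → 75; now {60, 59, 58, 55}
insert 61 → {61, 60, 59, 58, 55}
insert 87 → {87, 61, 60, 59, 58, 55}
insert 85 → {87, 85, 61, 60, 59, 58, 55}
insert 65 → {87, 85, 65, 61, 60, 59, 58, 55}
call next patient → 87; now {85, 65, 61, 60, 59, 58, 55}
insert 80 → {85, 80, 65, 61, 60, 59, 58, 55}
call next patient → 85; now {80, 65, 61, 60, 59, 58, 55}
call next patient → 80; now {65, 61, 60, 59, 58, 55}
call next patient → 65; now {61, 60, 59, 58, 55}
insert 70 → {70, 61, 60, 59, 58, 55}
call next patient → 70; now {61, 60, 59, 58, 55}
insert 63 → {63, 61, 60, 59, 58, 55}
insert 66 → {66, 63, 61, 60, 59, 58, 55}
insert 56 → {66, 63, 61, 60, 59, 58, 56, 55}
call next patient → 66; now {63, 61, 60, 59, 58, 56, 55}
insert 79 → {79, 63, 61, 60, 59, 58, 56, 55}
call next patient → 79; now {63, 61, 60, 59, 58, 56, 55}

81, 73, 72, 71, 69, 68, 75, 87, 85, 80, 65, 70, 66, 79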